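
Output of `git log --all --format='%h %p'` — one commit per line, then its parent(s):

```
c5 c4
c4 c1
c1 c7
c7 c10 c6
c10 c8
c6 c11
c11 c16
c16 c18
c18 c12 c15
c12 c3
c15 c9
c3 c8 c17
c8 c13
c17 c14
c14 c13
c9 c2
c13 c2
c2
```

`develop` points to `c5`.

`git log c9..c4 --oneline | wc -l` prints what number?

Reachable from c4: {c1, c10, c11, c12, c13, c14, c15, c16, c17, c18, c2, c3, c4, c6, c7, c8, c9}.
Reachable from c9: {c2, c9}.
In c4's history but not c9's: {c1, c10, c11, c12, c13, c14, c15, c16, c17, c18, c3, c4, c6, c7, c8} — 15 commits.

15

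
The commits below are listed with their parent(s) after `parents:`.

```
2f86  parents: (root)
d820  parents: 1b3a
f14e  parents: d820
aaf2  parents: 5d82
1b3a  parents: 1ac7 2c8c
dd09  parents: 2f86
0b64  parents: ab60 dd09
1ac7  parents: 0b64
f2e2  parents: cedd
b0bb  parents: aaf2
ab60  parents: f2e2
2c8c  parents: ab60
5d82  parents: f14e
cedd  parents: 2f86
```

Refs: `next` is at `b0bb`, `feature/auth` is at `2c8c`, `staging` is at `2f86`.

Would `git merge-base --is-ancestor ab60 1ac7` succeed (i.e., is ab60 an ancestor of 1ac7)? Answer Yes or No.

Ancestors of 1ac7 (commits reachable by following parents): {0b64, 1ac7, 2f86, ab60, cedd, dd09, f2e2}.
ab60 is in that set, so it is an ancestor of 1ac7.

Yes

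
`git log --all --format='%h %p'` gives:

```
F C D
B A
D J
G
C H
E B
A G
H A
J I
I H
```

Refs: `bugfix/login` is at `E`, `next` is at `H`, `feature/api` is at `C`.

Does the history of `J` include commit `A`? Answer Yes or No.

Ancestors of J (commits reachable by following parents): {A, G, H, I, J}.
A is in that set, so it is an ancestor of J.

Yes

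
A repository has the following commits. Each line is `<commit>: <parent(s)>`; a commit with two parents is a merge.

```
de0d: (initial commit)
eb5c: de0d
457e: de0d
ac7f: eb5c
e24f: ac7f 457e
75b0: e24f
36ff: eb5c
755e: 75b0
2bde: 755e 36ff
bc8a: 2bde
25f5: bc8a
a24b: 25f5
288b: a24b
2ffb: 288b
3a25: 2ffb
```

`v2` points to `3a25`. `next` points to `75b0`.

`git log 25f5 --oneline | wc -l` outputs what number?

11

Walking parent pointers from 25f5: reachable set = {25f5, 2bde, 36ff, 457e, 755e, 75b0, ac7f, bc8a, de0d, e24f, eb5c}.
That is 11 commits.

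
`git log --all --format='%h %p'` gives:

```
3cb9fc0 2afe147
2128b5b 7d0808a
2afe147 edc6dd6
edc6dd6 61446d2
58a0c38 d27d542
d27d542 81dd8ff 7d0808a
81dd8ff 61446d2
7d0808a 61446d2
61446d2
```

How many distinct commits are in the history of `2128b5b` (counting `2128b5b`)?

Walking parent pointers from 2128b5b: reachable set = {2128b5b, 61446d2, 7d0808a}.
That is 3 commits.

3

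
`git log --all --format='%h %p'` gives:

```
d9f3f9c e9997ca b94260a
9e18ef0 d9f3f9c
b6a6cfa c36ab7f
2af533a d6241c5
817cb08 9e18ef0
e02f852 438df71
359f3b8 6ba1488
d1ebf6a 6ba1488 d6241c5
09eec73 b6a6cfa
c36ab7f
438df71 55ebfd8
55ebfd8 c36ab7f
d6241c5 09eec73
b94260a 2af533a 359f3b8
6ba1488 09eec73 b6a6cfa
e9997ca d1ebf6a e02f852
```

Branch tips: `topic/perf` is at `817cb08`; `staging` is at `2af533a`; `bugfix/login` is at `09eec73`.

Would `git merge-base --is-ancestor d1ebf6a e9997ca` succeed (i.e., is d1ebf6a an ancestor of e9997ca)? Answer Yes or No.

Yes

Ancestors of e9997ca (commits reachable by following parents): {09eec73, 438df71, 55ebfd8, 6ba1488, b6a6cfa, c36ab7f, d1ebf6a, d6241c5, e02f852, e9997ca}.
d1ebf6a is in that set, so it is an ancestor of e9997ca.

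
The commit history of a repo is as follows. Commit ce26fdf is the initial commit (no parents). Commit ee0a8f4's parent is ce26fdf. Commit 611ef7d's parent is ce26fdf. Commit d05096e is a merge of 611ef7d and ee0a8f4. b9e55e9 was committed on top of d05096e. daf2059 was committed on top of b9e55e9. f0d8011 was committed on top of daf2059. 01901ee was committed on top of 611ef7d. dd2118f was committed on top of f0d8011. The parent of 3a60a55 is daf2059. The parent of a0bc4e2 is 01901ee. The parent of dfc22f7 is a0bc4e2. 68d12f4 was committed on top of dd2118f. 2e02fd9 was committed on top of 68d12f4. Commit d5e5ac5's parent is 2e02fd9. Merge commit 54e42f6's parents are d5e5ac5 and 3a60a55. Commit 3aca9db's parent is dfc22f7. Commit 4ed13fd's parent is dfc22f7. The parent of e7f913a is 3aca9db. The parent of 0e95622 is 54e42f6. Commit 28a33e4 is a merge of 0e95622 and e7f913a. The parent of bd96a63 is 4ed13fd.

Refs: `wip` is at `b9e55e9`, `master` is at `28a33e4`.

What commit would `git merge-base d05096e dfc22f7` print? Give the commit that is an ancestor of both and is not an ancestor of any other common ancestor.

Ancestors of d05096e: {611ef7d, ce26fdf, d05096e, ee0a8f4}.
Ancestors of dfc22f7: {01901ee, 611ef7d, a0bc4e2, ce26fdf, dfc22f7}.
Common ancestors: {611ef7d, ce26fdf}.
Among these, 611ef7d is not an ancestor of any other common ancestor — it is the merge base.

611ef7d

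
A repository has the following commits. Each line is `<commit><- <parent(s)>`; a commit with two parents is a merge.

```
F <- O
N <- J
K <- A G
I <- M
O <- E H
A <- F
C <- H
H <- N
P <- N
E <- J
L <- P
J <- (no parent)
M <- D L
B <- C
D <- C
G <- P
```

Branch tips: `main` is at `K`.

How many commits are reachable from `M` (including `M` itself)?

Walking parent pointers from M: reachable set = {C, D, H, J, L, M, N, P}.
That is 8 commits.

8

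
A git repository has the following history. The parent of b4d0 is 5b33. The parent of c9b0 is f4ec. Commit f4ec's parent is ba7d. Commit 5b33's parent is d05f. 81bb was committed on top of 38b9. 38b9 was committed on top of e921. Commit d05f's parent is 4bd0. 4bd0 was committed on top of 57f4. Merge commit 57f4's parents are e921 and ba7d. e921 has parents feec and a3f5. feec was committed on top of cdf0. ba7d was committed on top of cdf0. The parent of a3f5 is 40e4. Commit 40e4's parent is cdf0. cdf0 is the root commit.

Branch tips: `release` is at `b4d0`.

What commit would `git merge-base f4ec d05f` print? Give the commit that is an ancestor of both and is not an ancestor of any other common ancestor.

Ancestors of f4ec: {ba7d, cdf0, f4ec}.
Ancestors of d05f: {40e4, 4bd0, 57f4, a3f5, ba7d, cdf0, d05f, e921, feec}.
Common ancestors: {ba7d, cdf0}.
Among these, ba7d is not an ancestor of any other common ancestor — it is the merge base.

ba7d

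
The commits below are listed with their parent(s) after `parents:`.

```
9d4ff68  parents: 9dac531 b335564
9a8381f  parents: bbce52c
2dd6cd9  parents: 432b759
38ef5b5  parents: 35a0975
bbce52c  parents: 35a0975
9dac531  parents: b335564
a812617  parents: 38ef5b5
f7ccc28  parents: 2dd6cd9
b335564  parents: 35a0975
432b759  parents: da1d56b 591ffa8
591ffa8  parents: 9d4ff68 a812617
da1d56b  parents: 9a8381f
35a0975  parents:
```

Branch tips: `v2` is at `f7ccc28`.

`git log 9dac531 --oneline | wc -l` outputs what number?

3

Walking parent pointers from 9dac531: reachable set = {35a0975, 9dac531, b335564}.
That is 3 commits.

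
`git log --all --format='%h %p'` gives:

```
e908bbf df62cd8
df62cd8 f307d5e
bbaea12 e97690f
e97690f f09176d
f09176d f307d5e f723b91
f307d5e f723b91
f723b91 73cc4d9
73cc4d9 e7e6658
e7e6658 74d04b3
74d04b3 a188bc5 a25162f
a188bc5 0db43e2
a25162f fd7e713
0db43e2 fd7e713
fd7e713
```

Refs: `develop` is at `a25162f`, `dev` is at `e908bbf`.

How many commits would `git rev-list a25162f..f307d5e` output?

7

Reachable from f307d5e: {0db43e2, 73cc4d9, 74d04b3, a188bc5, a25162f, e7e6658, f307d5e, f723b91, fd7e713}.
Reachable from a25162f: {a25162f, fd7e713}.
In f307d5e's history but not a25162f's: {0db43e2, 73cc4d9, 74d04b3, a188bc5, e7e6658, f307d5e, f723b91} — 7 commits.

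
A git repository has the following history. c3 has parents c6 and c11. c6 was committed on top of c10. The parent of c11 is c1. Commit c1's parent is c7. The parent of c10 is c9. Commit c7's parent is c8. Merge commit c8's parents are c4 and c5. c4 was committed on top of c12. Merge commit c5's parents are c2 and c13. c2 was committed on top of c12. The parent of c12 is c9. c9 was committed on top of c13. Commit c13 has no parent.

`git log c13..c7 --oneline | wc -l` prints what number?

Reachable from c7: {c12, c13, c2, c4, c5, c7, c8, c9}.
Reachable from c13: {c13}.
In c7's history but not c13's: {c12, c2, c4, c5, c7, c8, c9} — 7 commits.

7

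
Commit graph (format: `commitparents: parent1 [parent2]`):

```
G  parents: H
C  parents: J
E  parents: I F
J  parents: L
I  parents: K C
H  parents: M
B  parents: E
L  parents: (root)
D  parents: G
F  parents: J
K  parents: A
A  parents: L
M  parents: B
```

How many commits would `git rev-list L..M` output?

9

Reachable from M: {A, B, C, E, F, I, J, K, L, M}.
Reachable from L: {L}.
In M's history but not L's: {A, B, C, E, F, I, J, K, M} — 9 commits.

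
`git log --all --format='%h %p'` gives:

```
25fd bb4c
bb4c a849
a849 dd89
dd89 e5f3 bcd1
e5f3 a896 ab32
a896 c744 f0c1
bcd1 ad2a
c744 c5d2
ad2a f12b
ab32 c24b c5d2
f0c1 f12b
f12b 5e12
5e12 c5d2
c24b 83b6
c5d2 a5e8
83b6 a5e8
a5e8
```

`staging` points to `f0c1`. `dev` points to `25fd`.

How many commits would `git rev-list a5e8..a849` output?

14

Reachable from a849: {5e12, 83b6, a5e8, a849, a896, ab32, ad2a, bcd1, c24b, c5d2, c744, dd89, e5f3, f0c1, f12b}.
Reachable from a5e8: {a5e8}.
In a849's history but not a5e8's: {5e12, 83b6, a849, a896, ab32, ad2a, bcd1, c24b, c5d2, c744, dd89, e5f3, f0c1, f12b} — 14 commits.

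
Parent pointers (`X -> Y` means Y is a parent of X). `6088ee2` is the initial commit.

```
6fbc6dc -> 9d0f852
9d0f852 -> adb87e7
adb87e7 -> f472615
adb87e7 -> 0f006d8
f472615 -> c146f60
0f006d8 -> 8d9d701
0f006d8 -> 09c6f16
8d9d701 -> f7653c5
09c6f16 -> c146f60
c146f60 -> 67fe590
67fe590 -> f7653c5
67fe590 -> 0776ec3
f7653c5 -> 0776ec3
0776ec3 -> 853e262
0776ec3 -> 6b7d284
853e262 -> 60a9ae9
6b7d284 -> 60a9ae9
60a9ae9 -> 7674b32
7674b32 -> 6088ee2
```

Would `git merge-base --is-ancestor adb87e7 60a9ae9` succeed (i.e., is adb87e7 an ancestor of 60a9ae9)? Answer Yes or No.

Ancestors of 60a9ae9: {6088ee2, 60a9ae9, 7674b32}.
adb87e7 is not in that set, so it is not an ancestor of 60a9ae9.

No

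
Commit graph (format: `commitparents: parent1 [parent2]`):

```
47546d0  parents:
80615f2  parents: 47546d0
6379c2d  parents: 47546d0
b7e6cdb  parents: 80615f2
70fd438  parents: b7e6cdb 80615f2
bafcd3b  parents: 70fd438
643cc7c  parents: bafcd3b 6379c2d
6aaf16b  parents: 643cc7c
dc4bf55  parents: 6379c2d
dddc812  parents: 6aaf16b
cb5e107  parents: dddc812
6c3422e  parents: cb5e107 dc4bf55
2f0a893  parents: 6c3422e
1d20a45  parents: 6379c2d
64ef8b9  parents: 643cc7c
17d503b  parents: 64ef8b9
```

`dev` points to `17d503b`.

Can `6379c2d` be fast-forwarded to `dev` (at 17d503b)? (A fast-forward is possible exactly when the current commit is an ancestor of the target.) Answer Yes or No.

Yes

A fast-forward from 6379c2d to 17d503b is possible iff 6379c2d is an ancestor of 17d503b.
Ancestors of 17d503b: {17d503b, 47546d0, 6379c2d, 643cc7c, 64ef8b9, 70fd438, 80615f2, b7e6cdb, bafcd3b}.
6379c2d is among them, so fast-forward is possible.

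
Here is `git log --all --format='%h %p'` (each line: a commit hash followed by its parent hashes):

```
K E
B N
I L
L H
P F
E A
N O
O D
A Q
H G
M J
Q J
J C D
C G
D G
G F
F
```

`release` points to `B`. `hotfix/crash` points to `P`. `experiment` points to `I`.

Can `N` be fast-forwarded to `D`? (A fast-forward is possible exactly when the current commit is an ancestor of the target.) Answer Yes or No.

A fast-forward from N to D is possible iff N is an ancestor of D.
Ancestors of D: {D, F, G}.
N is not among them, so fast-forward is not possible.

No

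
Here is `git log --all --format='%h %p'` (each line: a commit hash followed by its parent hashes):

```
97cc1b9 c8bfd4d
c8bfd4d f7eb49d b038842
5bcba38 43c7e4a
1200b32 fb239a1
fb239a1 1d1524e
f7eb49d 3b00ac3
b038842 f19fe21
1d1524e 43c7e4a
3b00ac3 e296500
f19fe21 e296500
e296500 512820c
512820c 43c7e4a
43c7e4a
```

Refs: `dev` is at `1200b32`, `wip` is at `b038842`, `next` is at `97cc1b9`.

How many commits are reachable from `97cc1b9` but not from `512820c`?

Reachable from 97cc1b9: {3b00ac3, 43c7e4a, 512820c, 97cc1b9, b038842, c8bfd4d, e296500, f19fe21, f7eb49d}.
Reachable from 512820c: {43c7e4a, 512820c}.
In 97cc1b9's history but not 512820c's: {3b00ac3, 97cc1b9, b038842, c8bfd4d, e296500, f19fe21, f7eb49d} — 7 commits.

7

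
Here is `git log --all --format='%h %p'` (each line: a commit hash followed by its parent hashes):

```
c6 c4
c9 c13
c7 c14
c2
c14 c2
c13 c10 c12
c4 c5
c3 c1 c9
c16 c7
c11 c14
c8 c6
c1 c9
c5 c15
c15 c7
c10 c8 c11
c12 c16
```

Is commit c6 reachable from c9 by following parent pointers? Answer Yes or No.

Ancestors of c9 (commits reachable by following parents): {c10, c11, c12, c13, c14, c15, c16, c2, c4, c5, c6, c7, c8, c9}.
c6 is in that set, so it is an ancestor of c9.

Yes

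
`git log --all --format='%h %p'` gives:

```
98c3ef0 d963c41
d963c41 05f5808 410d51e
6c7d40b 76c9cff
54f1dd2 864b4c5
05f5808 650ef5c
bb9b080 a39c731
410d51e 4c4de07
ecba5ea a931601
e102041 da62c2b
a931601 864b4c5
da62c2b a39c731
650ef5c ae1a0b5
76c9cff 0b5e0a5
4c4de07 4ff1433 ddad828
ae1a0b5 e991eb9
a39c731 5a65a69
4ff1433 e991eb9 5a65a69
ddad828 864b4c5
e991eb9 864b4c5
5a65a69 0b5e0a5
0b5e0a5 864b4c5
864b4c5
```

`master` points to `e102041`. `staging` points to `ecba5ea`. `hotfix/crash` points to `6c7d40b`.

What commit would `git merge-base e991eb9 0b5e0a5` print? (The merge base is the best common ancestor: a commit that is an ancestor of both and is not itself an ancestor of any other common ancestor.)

Ancestors of e991eb9: {864b4c5, e991eb9}.
Ancestors of 0b5e0a5: {0b5e0a5, 864b4c5}.
Common ancestors: {864b4c5}.
The only common ancestor is 864b4c5, so it is the merge base.

864b4c5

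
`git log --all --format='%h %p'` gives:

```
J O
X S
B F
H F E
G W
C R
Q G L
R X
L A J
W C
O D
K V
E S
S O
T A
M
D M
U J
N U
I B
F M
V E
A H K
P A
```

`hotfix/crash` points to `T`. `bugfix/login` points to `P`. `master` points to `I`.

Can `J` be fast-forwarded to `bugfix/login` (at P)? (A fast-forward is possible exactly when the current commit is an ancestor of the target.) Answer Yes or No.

No

A fast-forward from J to P is possible iff J is an ancestor of P.
Ancestors of P: {A, D, E, F, H, K, M, O, P, S, V}.
J is not among them, so fast-forward is not possible.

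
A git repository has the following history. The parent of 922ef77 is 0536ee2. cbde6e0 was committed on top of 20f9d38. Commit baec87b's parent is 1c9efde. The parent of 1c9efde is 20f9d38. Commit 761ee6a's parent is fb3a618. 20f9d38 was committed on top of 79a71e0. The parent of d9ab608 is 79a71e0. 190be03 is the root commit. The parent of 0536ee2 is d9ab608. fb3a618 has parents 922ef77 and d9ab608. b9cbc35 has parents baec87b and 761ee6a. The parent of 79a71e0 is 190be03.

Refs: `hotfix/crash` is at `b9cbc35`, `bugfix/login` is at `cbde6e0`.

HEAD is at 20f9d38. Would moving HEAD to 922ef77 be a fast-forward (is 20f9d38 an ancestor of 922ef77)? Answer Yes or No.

No

A fast-forward from 20f9d38 to 922ef77 is possible iff 20f9d38 is an ancestor of 922ef77.
Ancestors of 922ef77: {0536ee2, 190be03, 79a71e0, 922ef77, d9ab608}.
20f9d38 is not among them, so fast-forward is not possible.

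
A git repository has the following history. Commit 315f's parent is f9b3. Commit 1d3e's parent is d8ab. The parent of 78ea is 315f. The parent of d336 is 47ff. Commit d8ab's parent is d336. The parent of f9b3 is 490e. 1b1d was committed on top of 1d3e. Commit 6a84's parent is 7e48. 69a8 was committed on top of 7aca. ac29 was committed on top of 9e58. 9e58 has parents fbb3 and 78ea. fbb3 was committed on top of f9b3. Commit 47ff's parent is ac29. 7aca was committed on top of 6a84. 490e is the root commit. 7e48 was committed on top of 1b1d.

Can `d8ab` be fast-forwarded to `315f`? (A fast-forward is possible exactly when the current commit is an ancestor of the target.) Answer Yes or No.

A fast-forward from d8ab to 315f is possible iff d8ab is an ancestor of 315f.
Ancestors of 315f: {315f, 490e, f9b3}.
d8ab is not among them, so fast-forward is not possible.

No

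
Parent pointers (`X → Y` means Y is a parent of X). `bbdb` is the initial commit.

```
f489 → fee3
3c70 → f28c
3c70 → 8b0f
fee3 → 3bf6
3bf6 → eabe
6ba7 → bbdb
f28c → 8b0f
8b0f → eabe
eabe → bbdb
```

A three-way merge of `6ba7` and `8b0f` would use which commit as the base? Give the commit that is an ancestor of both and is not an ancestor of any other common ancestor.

Ancestors of 6ba7: {6ba7, bbdb}.
Ancestors of 8b0f: {8b0f, bbdb, eabe}.
Common ancestors: {bbdb}.
The only common ancestor is bbdb, so it is the merge base.

bbdb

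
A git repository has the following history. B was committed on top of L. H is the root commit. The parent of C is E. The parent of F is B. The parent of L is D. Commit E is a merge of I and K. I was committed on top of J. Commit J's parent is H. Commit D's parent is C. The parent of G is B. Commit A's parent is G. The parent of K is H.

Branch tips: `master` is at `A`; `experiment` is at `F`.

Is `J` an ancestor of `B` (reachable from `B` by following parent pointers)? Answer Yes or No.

Yes

Ancestors of B (commits reachable by following parents): {B, C, D, E, H, I, J, K, L}.
J is in that set, so it is an ancestor of B.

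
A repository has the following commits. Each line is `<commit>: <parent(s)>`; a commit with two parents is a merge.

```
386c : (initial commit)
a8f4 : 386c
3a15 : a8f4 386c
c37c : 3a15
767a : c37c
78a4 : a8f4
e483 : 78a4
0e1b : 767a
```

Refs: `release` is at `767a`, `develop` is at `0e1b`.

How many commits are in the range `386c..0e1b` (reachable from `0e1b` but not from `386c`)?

Reachable from 0e1b: {0e1b, 386c, 3a15, 767a, a8f4, c37c}.
Reachable from 386c: {386c}.
In 0e1b's history but not 386c's: {0e1b, 3a15, 767a, a8f4, c37c} — 5 commits.

5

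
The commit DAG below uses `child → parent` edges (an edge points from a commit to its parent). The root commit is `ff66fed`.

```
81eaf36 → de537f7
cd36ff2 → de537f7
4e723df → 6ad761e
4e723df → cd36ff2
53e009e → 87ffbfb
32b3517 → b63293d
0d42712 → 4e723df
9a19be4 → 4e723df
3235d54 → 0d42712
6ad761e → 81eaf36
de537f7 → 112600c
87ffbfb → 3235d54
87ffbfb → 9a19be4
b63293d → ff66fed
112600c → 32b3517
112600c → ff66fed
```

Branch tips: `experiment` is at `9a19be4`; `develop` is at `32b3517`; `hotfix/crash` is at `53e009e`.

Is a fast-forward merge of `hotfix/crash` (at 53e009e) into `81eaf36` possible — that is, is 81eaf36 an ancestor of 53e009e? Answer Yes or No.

Yes

A fast-forward from 81eaf36 to 53e009e is possible iff 81eaf36 is an ancestor of 53e009e.
Ancestors of 53e009e: {0d42712, 112600c, 3235d54, 32b3517, 4e723df, 53e009e, 6ad761e, 81eaf36, 87ffbfb, 9a19be4, b63293d, cd36ff2, de537f7, ff66fed}.
81eaf36 is among them, so fast-forward is possible.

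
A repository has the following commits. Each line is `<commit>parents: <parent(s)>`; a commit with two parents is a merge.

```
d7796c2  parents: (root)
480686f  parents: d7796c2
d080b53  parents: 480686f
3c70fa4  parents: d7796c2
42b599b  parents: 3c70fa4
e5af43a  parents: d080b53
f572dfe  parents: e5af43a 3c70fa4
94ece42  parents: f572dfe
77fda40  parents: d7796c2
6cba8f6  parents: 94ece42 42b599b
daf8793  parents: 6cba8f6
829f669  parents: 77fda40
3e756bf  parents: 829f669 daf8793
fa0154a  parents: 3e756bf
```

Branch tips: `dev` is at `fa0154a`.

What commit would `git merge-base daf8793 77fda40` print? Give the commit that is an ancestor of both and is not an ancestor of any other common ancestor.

Ancestors of daf8793: {3c70fa4, 42b599b, 480686f, 6cba8f6, 94ece42, d080b53, d7796c2, daf8793, e5af43a, f572dfe}.
Ancestors of 77fda40: {77fda40, d7796c2}.
Common ancestors: {d7796c2}.
The only common ancestor is d7796c2, so it is the merge base.

d7796c2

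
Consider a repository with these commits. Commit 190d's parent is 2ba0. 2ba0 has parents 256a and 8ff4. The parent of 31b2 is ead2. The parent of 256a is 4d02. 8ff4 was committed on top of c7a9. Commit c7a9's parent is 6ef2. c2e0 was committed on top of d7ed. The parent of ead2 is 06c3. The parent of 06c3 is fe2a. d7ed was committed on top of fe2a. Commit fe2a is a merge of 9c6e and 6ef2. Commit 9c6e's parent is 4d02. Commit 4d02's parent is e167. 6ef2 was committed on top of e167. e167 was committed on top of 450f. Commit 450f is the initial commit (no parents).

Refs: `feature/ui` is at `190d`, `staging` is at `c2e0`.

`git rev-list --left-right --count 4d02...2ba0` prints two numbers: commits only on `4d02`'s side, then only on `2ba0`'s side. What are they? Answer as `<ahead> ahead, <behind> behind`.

0 ahead, 5 behind

Reachable from 4d02: {450f, 4d02, e167}.
Reachable from 2ba0: {256a, 2ba0, 450f, 4d02, 6ef2, 8ff4, c7a9, e167}.
Only in 4d02's history (ahead): {} — 0.
Only in 2ba0's history (behind): {256a, 2ba0, 6ef2, 8ff4, c7a9} — 5.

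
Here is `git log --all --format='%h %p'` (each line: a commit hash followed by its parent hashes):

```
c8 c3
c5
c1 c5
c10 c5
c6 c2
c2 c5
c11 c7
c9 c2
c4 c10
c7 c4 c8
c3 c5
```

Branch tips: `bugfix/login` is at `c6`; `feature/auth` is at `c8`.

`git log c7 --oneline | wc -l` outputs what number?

6

Walking parent pointers from c7: reachable set = {c10, c3, c4, c5, c7, c8}.
That is 6 commits.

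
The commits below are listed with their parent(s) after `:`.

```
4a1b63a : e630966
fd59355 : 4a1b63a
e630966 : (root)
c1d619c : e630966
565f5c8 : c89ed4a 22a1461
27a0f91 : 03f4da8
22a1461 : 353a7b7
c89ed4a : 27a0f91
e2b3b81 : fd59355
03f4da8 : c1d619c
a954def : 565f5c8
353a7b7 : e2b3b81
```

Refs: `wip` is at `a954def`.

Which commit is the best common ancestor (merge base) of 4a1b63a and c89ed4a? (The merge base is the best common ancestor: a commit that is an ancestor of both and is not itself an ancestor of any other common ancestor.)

e630966

Ancestors of 4a1b63a: {4a1b63a, e630966}.
Ancestors of c89ed4a: {03f4da8, 27a0f91, c1d619c, c89ed4a, e630966}.
Common ancestors: {e630966}.
The only common ancestor is e630966, so it is the merge base.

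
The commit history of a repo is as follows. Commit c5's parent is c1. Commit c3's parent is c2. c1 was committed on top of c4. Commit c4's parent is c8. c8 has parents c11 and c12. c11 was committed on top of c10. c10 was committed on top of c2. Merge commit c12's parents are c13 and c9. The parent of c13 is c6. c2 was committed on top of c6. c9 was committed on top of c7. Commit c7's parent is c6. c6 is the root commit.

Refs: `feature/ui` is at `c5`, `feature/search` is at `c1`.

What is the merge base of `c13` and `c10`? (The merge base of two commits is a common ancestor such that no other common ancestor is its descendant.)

Ancestors of c13: {c13, c6}.
Ancestors of c10: {c10, c2, c6}.
Common ancestors: {c6}.
The only common ancestor is c6, so it is the merge base.

c6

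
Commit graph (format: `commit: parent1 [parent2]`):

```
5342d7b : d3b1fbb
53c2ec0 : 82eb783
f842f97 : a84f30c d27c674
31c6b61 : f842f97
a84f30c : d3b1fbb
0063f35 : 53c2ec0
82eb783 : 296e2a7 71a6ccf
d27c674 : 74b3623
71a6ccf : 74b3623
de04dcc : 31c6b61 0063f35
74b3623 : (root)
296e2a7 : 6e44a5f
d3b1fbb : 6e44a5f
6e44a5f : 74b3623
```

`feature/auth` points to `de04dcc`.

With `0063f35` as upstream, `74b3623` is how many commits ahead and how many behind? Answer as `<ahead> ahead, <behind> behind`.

Reachable from 74b3623: {74b3623}.
Reachable from 0063f35: {0063f35, 296e2a7, 53c2ec0, 6e44a5f, 71a6ccf, 74b3623, 82eb783}.
Only in 74b3623's history (ahead): {} — 0.
Only in 0063f35's history (behind): {0063f35, 296e2a7, 53c2ec0, 6e44a5f, 71a6ccf, 82eb783} — 6.

0 ahead, 6 behind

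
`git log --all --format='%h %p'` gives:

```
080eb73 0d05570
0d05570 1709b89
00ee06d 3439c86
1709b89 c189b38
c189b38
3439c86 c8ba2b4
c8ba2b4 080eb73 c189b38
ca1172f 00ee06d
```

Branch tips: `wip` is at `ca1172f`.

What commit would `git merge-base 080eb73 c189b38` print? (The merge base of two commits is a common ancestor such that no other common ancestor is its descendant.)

c189b38

Ancestors of 080eb73: {080eb73, 0d05570, 1709b89, c189b38}.
Ancestors of c189b38: {c189b38}.
Common ancestors: {c189b38}.
The only common ancestor is c189b38, so it is the merge base.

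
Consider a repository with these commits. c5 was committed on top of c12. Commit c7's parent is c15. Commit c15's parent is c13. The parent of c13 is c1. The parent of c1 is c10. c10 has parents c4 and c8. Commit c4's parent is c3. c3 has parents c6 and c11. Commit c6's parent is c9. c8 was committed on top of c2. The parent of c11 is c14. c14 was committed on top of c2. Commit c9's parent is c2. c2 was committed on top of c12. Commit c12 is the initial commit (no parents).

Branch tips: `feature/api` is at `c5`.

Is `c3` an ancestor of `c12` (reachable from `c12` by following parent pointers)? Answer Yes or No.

Ancestors of c12: {c12}.
c3 is not in that set, so it is not an ancestor of c12.

No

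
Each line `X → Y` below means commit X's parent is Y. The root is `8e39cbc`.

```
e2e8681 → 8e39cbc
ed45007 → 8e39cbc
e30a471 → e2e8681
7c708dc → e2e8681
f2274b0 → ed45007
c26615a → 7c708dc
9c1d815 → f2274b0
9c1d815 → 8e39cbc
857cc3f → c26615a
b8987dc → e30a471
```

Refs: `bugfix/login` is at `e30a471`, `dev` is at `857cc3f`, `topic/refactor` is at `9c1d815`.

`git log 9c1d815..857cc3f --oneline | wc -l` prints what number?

Reachable from 857cc3f: {7c708dc, 857cc3f, 8e39cbc, c26615a, e2e8681}.
Reachable from 9c1d815: {8e39cbc, 9c1d815, ed45007, f2274b0}.
In 857cc3f's history but not 9c1d815's: {7c708dc, 857cc3f, c26615a, e2e8681} — 4 commits.

4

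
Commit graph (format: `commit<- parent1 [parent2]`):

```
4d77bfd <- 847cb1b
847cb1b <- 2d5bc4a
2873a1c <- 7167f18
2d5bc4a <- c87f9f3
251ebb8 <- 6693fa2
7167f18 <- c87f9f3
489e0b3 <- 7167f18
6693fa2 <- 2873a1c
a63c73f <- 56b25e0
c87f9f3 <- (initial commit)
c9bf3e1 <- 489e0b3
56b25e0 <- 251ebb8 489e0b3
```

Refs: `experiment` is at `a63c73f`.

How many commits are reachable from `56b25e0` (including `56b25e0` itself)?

Walking parent pointers from 56b25e0: reachable set = {251ebb8, 2873a1c, 489e0b3, 56b25e0, 6693fa2, 7167f18, c87f9f3}.
That is 7 commits.

7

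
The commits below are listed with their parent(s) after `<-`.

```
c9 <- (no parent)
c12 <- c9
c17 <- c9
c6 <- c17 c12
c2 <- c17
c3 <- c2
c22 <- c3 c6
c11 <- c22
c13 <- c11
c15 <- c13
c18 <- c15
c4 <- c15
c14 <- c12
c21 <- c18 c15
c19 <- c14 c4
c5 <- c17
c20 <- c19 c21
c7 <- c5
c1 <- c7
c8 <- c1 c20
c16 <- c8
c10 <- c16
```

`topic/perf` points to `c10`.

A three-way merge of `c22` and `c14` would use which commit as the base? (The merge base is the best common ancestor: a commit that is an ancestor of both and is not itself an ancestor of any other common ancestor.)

c12

Ancestors of c22: {c12, c17, c2, c22, c3, c6, c9}.
Ancestors of c14: {c12, c14, c9}.
Common ancestors: {c12, c9}.
Among these, c12 is not an ancestor of any other common ancestor — it is the merge base.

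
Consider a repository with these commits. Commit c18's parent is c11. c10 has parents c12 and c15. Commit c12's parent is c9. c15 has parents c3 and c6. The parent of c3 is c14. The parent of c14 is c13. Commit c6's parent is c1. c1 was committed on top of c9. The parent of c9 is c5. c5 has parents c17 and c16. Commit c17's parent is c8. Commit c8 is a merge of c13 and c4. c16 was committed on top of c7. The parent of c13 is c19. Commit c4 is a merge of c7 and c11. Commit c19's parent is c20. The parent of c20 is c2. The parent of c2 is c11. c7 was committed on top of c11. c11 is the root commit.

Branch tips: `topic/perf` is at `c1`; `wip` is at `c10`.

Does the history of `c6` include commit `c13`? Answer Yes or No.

Yes

Ancestors of c6 (commits reachable by following parents): {c1, c11, c13, c16, c17, c19, c2, c20, c4, c5, c6, c7, c8, c9}.
c13 is in that set, so it is an ancestor of c6.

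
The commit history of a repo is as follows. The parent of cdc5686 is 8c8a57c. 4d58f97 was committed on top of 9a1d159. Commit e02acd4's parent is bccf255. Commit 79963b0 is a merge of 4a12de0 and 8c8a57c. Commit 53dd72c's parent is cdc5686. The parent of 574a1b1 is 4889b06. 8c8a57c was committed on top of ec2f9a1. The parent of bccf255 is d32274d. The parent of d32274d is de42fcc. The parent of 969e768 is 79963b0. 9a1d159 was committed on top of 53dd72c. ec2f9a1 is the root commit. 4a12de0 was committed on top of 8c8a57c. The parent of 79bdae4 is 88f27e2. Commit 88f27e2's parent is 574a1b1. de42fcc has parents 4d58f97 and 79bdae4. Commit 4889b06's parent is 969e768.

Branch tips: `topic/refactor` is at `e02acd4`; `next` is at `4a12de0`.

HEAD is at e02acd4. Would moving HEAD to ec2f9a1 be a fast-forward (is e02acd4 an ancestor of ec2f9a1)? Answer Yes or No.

A fast-forward from e02acd4 to ec2f9a1 is possible iff e02acd4 is an ancestor of ec2f9a1.
Ancestors of ec2f9a1: {ec2f9a1}.
e02acd4 is not among them, so fast-forward is not possible.

No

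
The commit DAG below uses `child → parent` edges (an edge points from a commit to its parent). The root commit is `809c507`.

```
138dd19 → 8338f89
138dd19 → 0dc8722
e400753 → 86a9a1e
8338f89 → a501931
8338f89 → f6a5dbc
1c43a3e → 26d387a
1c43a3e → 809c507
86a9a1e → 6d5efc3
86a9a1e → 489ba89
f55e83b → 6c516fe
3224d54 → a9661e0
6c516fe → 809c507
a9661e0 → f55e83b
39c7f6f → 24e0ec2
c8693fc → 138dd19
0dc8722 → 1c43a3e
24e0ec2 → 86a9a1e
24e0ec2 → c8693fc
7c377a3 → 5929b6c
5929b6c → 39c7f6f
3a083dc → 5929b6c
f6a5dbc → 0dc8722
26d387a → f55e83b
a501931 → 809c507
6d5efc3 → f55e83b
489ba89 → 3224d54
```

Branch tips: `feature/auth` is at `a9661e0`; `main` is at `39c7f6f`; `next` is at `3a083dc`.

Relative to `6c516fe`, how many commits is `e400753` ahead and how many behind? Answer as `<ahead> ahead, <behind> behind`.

Reachable from e400753: {3224d54, 489ba89, 6c516fe, 6d5efc3, 809c507, 86a9a1e, a9661e0, e400753, f55e83b}.
Reachable from 6c516fe: {6c516fe, 809c507}.
Only in e400753's history (ahead): {3224d54, 489ba89, 6d5efc3, 86a9a1e, a9661e0, e400753, f55e83b} — 7.
Only in 6c516fe's history (behind): {} — 0.

7 ahead, 0 behind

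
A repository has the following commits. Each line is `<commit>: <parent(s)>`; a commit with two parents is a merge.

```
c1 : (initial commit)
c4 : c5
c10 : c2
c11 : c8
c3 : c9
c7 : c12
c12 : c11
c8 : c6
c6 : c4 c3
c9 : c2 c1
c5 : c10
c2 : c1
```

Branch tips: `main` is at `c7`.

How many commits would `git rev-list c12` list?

11

Walking parent pointers from c12: reachable set = {c1, c10, c11, c12, c2, c3, c4, c5, c6, c8, c9}.
That is 11 commits.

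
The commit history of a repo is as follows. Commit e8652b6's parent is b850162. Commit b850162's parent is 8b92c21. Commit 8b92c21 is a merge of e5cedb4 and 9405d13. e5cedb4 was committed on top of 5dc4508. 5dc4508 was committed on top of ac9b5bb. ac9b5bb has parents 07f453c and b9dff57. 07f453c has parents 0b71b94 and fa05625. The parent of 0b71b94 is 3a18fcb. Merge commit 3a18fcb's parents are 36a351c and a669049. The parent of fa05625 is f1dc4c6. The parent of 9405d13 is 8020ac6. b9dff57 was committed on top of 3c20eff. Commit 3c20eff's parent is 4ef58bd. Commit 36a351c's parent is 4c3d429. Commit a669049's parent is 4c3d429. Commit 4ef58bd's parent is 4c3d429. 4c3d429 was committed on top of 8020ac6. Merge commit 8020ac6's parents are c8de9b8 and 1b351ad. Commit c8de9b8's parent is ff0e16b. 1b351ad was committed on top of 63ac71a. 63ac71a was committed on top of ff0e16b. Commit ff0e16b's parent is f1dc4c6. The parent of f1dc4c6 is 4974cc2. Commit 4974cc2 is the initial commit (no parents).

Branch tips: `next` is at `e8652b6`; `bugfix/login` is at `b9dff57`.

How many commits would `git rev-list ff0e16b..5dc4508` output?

Reachable from 5dc4508: {07f453c, 0b71b94, 1b351ad, 36a351c, 3a18fcb, 3c20eff, 4974cc2, 4c3d429, 4ef58bd, 5dc4508, 63ac71a, 8020ac6, a669049, ac9b5bb, b9dff57, c8de9b8, f1dc4c6, fa05625, ff0e16b}.
Reachable from ff0e16b: {4974cc2, f1dc4c6, ff0e16b}.
In 5dc4508's history but not ff0e16b's: {07f453c, 0b71b94, 1b351ad, 36a351c, 3a18fcb, 3c20eff, 4c3d429, 4ef58bd, 5dc4508, 63ac71a, 8020ac6, a669049, ac9b5bb, b9dff57, c8de9b8, fa05625} — 16 commits.

16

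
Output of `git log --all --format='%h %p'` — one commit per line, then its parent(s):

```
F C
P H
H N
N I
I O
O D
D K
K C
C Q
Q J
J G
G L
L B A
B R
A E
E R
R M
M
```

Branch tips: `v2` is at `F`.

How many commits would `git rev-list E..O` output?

Reachable from O: {A, B, C, D, E, G, J, K, L, M, O, Q, R}.
Reachable from E: {E, M, R}.
In O's history but not E's: {A, B, C, D, G, J, K, L, O, Q} — 10 commits.

10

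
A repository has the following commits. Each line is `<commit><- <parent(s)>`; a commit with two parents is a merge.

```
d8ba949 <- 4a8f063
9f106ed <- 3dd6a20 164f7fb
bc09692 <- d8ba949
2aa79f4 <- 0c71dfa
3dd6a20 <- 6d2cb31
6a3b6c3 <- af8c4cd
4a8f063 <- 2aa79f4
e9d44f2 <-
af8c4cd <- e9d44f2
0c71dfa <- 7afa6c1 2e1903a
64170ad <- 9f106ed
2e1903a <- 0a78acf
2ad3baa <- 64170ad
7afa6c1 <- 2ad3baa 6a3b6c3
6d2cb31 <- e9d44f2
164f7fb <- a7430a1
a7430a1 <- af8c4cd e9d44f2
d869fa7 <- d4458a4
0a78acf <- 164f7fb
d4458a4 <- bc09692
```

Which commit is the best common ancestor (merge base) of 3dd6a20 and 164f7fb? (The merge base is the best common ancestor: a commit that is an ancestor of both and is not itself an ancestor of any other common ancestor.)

e9d44f2

Ancestors of 3dd6a20: {3dd6a20, 6d2cb31, e9d44f2}.
Ancestors of 164f7fb: {164f7fb, a7430a1, af8c4cd, e9d44f2}.
Common ancestors: {e9d44f2}.
The only common ancestor is e9d44f2, so it is the merge base.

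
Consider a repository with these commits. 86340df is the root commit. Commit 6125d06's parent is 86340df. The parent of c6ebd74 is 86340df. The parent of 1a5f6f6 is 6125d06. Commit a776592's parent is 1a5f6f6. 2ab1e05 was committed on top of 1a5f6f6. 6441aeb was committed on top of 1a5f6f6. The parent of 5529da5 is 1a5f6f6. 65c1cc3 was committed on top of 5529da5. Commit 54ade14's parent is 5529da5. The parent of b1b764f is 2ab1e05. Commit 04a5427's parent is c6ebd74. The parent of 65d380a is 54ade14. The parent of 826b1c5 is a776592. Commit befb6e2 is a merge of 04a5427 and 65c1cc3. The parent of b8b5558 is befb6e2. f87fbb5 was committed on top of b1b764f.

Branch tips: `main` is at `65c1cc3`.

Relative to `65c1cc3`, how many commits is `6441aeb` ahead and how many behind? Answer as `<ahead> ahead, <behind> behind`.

1 ahead, 2 behind

Reachable from 6441aeb: {1a5f6f6, 6125d06, 6441aeb, 86340df}.
Reachable from 65c1cc3: {1a5f6f6, 5529da5, 6125d06, 65c1cc3, 86340df}.
Only in 6441aeb's history (ahead): {6441aeb} — 1.
Only in 65c1cc3's history (behind): {5529da5, 65c1cc3} — 2.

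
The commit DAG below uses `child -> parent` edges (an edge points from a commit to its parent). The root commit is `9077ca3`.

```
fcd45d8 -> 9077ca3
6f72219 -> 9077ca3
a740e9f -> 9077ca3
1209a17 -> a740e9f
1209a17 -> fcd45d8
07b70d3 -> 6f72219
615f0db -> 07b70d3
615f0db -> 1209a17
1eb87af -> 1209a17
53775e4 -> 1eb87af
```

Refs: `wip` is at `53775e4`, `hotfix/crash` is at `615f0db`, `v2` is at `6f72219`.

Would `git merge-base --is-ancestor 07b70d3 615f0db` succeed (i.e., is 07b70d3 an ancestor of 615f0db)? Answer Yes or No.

Yes

Ancestors of 615f0db (commits reachable by following parents): {07b70d3, 1209a17, 615f0db, 6f72219, 9077ca3, a740e9f, fcd45d8}.
07b70d3 is in that set, so it is an ancestor of 615f0db.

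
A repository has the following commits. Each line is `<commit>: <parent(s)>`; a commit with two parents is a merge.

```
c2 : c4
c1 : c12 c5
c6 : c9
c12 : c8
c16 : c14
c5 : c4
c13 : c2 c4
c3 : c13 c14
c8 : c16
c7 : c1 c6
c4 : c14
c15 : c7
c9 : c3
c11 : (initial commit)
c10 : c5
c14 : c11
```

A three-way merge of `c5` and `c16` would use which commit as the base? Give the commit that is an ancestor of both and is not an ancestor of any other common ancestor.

c14

Ancestors of c5: {c11, c14, c4, c5}.
Ancestors of c16: {c11, c14, c16}.
Common ancestors: {c11, c14}.
Among these, c14 is not an ancestor of any other common ancestor — it is the merge base.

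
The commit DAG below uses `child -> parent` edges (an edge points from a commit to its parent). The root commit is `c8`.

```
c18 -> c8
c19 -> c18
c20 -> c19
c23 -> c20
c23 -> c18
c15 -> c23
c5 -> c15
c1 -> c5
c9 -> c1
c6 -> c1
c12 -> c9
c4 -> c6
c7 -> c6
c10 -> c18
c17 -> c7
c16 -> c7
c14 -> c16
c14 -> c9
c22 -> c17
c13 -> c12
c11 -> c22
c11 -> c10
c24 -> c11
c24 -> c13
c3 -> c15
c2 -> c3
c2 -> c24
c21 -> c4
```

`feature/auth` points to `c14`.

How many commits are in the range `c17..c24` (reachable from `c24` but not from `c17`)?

Reachable from c24: {c1, c10, c11, c12, c13, c15, c17, c18, c19, c20, c22, c23, c24, c5, c6, c7, c8, c9}.
Reachable from c17: {c1, c15, c17, c18, c19, c20, c23, c5, c6, c7, c8}.
In c24's history but not c17's: {c10, c11, c12, c13, c22, c24, c9} — 7 commits.

7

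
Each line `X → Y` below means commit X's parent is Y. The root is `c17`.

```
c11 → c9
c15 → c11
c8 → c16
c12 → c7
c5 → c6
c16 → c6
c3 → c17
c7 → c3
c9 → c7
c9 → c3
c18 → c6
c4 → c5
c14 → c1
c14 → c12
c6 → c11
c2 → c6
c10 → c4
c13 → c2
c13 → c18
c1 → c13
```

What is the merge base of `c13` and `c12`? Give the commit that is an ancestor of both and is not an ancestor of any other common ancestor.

Ancestors of c13: {c11, c13, c17, c18, c2, c3, c6, c7, c9}.
Ancestors of c12: {c12, c17, c3, c7}.
Common ancestors: {c17, c3, c7}.
Among these, c7 is not an ancestor of any other common ancestor — it is the merge base.

c7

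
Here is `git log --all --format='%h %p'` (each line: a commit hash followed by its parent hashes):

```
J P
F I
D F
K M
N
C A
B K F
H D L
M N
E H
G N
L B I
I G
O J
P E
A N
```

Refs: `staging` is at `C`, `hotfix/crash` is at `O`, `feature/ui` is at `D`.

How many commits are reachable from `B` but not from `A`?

Reachable from B: {B, F, G, I, K, M, N}.
Reachable from A: {A, N}.
In B's history but not A's: {B, F, G, I, K, M} — 6 commits.

6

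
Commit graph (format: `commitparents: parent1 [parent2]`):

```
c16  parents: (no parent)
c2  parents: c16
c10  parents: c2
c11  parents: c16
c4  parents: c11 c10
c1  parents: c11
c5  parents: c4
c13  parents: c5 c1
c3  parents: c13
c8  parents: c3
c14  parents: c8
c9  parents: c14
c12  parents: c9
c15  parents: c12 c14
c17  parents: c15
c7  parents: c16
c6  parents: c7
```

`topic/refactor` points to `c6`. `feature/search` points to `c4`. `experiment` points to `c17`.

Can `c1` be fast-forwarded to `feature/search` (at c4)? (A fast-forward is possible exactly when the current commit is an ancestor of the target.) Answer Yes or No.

A fast-forward from c1 to c4 is possible iff c1 is an ancestor of c4.
Ancestors of c4: {c10, c11, c16, c2, c4}.
c1 is not among them, so fast-forward is not possible.

No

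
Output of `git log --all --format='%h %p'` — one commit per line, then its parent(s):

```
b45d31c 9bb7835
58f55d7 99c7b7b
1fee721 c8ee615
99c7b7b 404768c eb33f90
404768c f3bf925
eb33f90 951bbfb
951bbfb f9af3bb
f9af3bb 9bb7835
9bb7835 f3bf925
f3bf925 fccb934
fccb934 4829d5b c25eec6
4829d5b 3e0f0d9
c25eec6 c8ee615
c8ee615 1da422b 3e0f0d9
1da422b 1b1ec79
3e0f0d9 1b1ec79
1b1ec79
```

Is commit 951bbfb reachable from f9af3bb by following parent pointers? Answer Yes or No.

Ancestors of f9af3bb: {1b1ec79, 1da422b, 3e0f0d9, 4829d5b, 9bb7835, c25eec6, c8ee615, f3bf925, f9af3bb, fccb934}.
951bbfb is not in that set, so it is not an ancestor of f9af3bb.

No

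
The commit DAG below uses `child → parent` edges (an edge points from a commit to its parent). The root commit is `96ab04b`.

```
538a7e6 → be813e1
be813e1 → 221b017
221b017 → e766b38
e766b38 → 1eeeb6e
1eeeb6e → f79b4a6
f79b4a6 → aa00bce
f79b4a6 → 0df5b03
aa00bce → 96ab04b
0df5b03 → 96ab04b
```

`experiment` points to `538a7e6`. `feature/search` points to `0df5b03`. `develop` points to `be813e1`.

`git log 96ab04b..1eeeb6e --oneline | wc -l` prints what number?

Reachable from 1eeeb6e: {0df5b03, 1eeeb6e, 96ab04b, aa00bce, f79b4a6}.
Reachable from 96ab04b: {96ab04b}.
In 1eeeb6e's history but not 96ab04b's: {0df5b03, 1eeeb6e, aa00bce, f79b4a6} — 4 commits.

4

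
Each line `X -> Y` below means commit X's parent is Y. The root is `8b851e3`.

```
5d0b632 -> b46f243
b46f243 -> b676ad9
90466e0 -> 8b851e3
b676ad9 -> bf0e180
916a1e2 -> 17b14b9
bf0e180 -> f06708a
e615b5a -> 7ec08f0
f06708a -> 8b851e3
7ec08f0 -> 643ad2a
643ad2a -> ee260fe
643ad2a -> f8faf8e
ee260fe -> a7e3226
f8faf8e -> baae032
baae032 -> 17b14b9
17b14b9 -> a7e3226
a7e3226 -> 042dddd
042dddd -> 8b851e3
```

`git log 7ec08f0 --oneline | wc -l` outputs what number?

Walking parent pointers from 7ec08f0: reachable set = {042dddd, 17b14b9, 643ad2a, 7ec08f0, 8b851e3, a7e3226, baae032, ee260fe, f8faf8e}.
That is 9 commits.

9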